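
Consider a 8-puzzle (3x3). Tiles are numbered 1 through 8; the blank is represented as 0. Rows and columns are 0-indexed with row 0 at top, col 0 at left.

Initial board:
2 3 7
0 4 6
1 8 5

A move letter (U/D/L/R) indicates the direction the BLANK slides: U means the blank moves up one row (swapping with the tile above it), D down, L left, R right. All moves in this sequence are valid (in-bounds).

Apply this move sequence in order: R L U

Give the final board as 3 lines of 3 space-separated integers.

After move 1 (R):
2 3 7
4 0 6
1 8 5

After move 2 (L):
2 3 7
0 4 6
1 8 5

After move 3 (U):
0 3 7
2 4 6
1 8 5

Answer: 0 3 7
2 4 6
1 8 5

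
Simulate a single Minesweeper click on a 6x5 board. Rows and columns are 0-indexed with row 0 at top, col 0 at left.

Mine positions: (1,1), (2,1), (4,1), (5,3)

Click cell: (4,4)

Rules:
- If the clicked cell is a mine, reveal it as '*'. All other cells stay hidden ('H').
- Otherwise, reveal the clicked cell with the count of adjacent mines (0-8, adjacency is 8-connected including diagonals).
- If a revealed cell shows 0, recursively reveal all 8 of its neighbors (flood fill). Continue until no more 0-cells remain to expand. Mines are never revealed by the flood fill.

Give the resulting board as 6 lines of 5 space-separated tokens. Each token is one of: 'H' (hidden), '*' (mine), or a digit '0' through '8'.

H H H H H
H H H H H
H H H H H
H H H H H
H H H H 1
H H H H H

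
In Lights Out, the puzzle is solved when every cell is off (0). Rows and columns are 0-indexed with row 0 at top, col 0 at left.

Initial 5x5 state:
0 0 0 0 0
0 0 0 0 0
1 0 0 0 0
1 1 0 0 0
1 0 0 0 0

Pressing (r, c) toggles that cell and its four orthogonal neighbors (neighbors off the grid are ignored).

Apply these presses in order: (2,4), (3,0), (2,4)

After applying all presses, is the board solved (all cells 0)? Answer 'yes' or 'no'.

After press 1 at (2,4):
0 0 0 0 0
0 0 0 0 1
1 0 0 1 1
1 1 0 0 1
1 0 0 0 0

After press 2 at (3,0):
0 0 0 0 0
0 0 0 0 1
0 0 0 1 1
0 0 0 0 1
0 0 0 0 0

After press 3 at (2,4):
0 0 0 0 0
0 0 0 0 0
0 0 0 0 0
0 0 0 0 0
0 0 0 0 0

Lights still on: 0

Answer: yes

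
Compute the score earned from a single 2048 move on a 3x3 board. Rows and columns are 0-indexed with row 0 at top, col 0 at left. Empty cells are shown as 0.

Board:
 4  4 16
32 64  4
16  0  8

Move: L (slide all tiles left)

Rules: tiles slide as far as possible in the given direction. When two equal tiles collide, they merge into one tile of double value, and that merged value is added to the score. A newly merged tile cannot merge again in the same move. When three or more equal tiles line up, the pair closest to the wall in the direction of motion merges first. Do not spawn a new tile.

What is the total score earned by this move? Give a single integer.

Answer: 8

Derivation:
Slide left:
row 0: [4, 4, 16] -> [8, 16, 0]  score +8 (running 8)
row 1: [32, 64, 4] -> [32, 64, 4]  score +0 (running 8)
row 2: [16, 0, 8] -> [16, 8, 0]  score +0 (running 8)
Board after move:
 8 16  0
32 64  4
16  8  0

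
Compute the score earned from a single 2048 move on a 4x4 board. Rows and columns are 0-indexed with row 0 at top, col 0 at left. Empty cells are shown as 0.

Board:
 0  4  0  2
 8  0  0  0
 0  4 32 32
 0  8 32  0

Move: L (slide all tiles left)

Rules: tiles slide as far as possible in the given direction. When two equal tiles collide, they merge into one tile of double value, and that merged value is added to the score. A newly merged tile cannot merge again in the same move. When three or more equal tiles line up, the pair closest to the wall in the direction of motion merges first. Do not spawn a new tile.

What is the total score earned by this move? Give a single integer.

Slide left:
row 0: [0, 4, 0, 2] -> [4, 2, 0, 0]  score +0 (running 0)
row 1: [8, 0, 0, 0] -> [8, 0, 0, 0]  score +0 (running 0)
row 2: [0, 4, 32, 32] -> [4, 64, 0, 0]  score +64 (running 64)
row 3: [0, 8, 32, 0] -> [8, 32, 0, 0]  score +0 (running 64)
Board after move:
 4  2  0  0
 8  0  0  0
 4 64  0  0
 8 32  0  0

Answer: 64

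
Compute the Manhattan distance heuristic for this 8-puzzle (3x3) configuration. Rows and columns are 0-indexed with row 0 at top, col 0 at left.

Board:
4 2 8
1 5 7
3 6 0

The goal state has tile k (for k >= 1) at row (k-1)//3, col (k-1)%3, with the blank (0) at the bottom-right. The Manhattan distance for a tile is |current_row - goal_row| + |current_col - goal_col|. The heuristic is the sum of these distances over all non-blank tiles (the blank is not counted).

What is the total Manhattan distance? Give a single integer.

Answer: 14

Derivation:
Tile 4: (0,0)->(1,0) = 1
Tile 2: (0,1)->(0,1) = 0
Tile 8: (0,2)->(2,1) = 3
Tile 1: (1,0)->(0,0) = 1
Tile 5: (1,1)->(1,1) = 0
Tile 7: (1,2)->(2,0) = 3
Tile 3: (2,0)->(0,2) = 4
Tile 6: (2,1)->(1,2) = 2
Sum: 1 + 0 + 3 + 1 + 0 + 3 + 4 + 2 = 14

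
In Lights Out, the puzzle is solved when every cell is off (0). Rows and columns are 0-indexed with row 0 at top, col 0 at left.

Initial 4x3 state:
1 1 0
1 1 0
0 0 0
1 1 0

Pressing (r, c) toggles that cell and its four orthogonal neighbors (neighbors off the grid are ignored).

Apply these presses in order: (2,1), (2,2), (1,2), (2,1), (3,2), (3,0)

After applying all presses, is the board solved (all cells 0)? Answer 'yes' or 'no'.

After press 1 at (2,1):
1 1 0
1 0 0
1 1 1
1 0 0

After press 2 at (2,2):
1 1 0
1 0 1
1 0 0
1 0 1

After press 3 at (1,2):
1 1 1
1 1 0
1 0 1
1 0 1

After press 4 at (2,1):
1 1 1
1 0 0
0 1 0
1 1 1

After press 5 at (3,2):
1 1 1
1 0 0
0 1 1
1 0 0

After press 6 at (3,0):
1 1 1
1 0 0
1 1 1
0 1 0

Lights still on: 8

Answer: no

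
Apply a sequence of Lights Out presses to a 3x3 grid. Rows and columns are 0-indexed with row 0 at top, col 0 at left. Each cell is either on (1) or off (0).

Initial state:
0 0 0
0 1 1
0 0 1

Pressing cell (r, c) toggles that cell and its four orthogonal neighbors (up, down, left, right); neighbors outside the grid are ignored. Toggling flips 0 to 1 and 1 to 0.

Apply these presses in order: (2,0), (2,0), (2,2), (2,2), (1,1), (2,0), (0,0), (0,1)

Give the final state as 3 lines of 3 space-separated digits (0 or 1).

After press 1 at (2,0):
0 0 0
1 1 1
1 1 1

After press 2 at (2,0):
0 0 0
0 1 1
0 0 1

After press 3 at (2,2):
0 0 0
0 1 0
0 1 0

After press 4 at (2,2):
0 0 0
0 1 1
0 0 1

After press 5 at (1,1):
0 1 0
1 0 0
0 1 1

After press 6 at (2,0):
0 1 0
0 0 0
1 0 1

After press 7 at (0,0):
1 0 0
1 0 0
1 0 1

After press 8 at (0,1):
0 1 1
1 1 0
1 0 1

Answer: 0 1 1
1 1 0
1 0 1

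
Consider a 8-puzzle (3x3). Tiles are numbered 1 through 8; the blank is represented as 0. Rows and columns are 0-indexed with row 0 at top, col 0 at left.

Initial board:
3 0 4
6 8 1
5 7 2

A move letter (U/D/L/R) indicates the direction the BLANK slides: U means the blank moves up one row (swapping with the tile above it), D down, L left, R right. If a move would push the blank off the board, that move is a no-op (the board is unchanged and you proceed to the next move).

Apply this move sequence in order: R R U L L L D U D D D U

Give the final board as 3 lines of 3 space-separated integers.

Answer: 6 3 4
0 8 1
5 7 2

Derivation:
After move 1 (R):
3 4 0
6 8 1
5 7 2

After move 2 (R):
3 4 0
6 8 1
5 7 2

After move 3 (U):
3 4 0
6 8 1
5 7 2

After move 4 (L):
3 0 4
6 8 1
5 7 2

After move 5 (L):
0 3 4
6 8 1
5 7 2

After move 6 (L):
0 3 4
6 8 1
5 7 2

After move 7 (D):
6 3 4
0 8 1
5 7 2

After move 8 (U):
0 3 4
6 8 1
5 7 2

After move 9 (D):
6 3 4
0 8 1
5 7 2

After move 10 (D):
6 3 4
5 8 1
0 7 2

After move 11 (D):
6 3 4
5 8 1
0 7 2

After move 12 (U):
6 3 4
0 8 1
5 7 2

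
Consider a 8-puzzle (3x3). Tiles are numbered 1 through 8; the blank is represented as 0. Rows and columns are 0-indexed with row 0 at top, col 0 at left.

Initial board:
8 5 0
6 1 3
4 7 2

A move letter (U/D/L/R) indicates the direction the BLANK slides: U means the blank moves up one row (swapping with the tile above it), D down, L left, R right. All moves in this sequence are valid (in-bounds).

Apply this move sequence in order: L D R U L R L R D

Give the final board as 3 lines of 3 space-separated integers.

After move 1 (L):
8 0 5
6 1 3
4 7 2

After move 2 (D):
8 1 5
6 0 3
4 7 2

After move 3 (R):
8 1 5
6 3 0
4 7 2

After move 4 (U):
8 1 0
6 3 5
4 7 2

After move 5 (L):
8 0 1
6 3 5
4 7 2

After move 6 (R):
8 1 0
6 3 5
4 7 2

After move 7 (L):
8 0 1
6 3 5
4 7 2

After move 8 (R):
8 1 0
6 3 5
4 7 2

After move 9 (D):
8 1 5
6 3 0
4 7 2

Answer: 8 1 5
6 3 0
4 7 2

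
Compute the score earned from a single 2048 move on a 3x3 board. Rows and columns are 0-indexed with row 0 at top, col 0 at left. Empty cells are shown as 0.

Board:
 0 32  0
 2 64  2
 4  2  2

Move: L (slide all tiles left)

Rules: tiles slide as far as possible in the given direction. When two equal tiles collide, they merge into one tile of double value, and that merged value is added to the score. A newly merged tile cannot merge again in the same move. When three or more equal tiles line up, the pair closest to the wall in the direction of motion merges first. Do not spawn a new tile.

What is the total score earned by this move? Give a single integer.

Slide left:
row 0: [0, 32, 0] -> [32, 0, 0]  score +0 (running 0)
row 1: [2, 64, 2] -> [2, 64, 2]  score +0 (running 0)
row 2: [4, 2, 2] -> [4, 4, 0]  score +4 (running 4)
Board after move:
32  0  0
 2 64  2
 4  4  0

Answer: 4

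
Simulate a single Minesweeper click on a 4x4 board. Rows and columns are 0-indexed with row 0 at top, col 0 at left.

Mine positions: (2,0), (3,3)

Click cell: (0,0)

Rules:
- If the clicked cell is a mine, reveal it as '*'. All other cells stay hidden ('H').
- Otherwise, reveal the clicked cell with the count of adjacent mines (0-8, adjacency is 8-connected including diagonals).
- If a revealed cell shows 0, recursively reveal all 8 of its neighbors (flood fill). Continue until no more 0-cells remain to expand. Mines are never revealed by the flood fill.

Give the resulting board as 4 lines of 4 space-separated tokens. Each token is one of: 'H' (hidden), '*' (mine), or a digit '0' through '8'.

0 0 0 0
1 1 0 0
H 1 1 1
H H H H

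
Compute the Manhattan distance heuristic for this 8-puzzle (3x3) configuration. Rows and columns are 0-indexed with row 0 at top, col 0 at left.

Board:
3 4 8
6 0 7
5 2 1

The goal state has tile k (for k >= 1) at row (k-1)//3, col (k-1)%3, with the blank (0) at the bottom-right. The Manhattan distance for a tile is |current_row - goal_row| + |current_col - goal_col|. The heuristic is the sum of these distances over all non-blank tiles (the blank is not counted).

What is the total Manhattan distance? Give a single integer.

Answer: 20

Derivation:
Tile 3: (0,0)->(0,2) = 2
Tile 4: (0,1)->(1,0) = 2
Tile 8: (0,2)->(2,1) = 3
Tile 6: (1,0)->(1,2) = 2
Tile 7: (1,2)->(2,0) = 3
Tile 5: (2,0)->(1,1) = 2
Tile 2: (2,1)->(0,1) = 2
Tile 1: (2,2)->(0,0) = 4
Sum: 2 + 2 + 3 + 2 + 3 + 2 + 2 + 4 = 20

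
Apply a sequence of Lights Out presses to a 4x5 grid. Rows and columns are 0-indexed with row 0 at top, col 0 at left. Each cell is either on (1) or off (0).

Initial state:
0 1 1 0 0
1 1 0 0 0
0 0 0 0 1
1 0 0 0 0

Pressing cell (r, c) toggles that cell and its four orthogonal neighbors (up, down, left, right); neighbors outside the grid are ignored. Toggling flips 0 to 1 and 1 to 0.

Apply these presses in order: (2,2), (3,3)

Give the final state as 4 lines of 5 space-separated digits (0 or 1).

After press 1 at (2,2):
0 1 1 0 0
1 1 1 0 0
0 1 1 1 1
1 0 1 0 0

After press 2 at (3,3):
0 1 1 0 0
1 1 1 0 0
0 1 1 0 1
1 0 0 1 1

Answer: 0 1 1 0 0
1 1 1 0 0
0 1 1 0 1
1 0 0 1 1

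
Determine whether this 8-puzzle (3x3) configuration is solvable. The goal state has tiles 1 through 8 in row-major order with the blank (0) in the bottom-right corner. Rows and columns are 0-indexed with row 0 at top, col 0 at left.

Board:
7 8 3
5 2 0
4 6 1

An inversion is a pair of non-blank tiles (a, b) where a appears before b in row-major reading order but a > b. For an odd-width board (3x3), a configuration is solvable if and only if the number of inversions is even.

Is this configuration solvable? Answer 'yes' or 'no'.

Inversions (pairs i<j in row-major order where tile[i] > tile[j] > 0): 20
20 is even, so the puzzle is solvable.

Answer: yes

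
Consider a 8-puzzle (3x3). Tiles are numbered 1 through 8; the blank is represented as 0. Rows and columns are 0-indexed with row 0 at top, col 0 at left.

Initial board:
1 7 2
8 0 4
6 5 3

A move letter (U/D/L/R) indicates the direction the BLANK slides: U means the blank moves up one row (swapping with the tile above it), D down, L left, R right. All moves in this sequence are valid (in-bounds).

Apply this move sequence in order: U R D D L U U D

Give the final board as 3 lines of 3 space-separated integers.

Answer: 1 2 4
8 0 3
6 7 5

Derivation:
After move 1 (U):
1 0 2
8 7 4
6 5 3

After move 2 (R):
1 2 0
8 7 4
6 5 3

After move 3 (D):
1 2 4
8 7 0
6 5 3

After move 4 (D):
1 2 4
8 7 3
6 5 0

After move 5 (L):
1 2 4
8 7 3
6 0 5

After move 6 (U):
1 2 4
8 0 3
6 7 5

After move 7 (U):
1 0 4
8 2 3
6 7 5

After move 8 (D):
1 2 4
8 0 3
6 7 5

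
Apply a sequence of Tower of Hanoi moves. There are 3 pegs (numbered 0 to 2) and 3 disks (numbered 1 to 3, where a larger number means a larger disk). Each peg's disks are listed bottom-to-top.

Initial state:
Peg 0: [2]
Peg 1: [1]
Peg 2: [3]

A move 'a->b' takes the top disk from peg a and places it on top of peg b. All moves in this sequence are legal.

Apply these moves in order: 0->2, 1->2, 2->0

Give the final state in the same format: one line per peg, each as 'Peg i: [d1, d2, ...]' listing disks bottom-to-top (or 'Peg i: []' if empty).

After move 1 (0->2):
Peg 0: []
Peg 1: [1]
Peg 2: [3, 2]

After move 2 (1->2):
Peg 0: []
Peg 1: []
Peg 2: [3, 2, 1]

After move 3 (2->0):
Peg 0: [1]
Peg 1: []
Peg 2: [3, 2]

Answer: Peg 0: [1]
Peg 1: []
Peg 2: [3, 2]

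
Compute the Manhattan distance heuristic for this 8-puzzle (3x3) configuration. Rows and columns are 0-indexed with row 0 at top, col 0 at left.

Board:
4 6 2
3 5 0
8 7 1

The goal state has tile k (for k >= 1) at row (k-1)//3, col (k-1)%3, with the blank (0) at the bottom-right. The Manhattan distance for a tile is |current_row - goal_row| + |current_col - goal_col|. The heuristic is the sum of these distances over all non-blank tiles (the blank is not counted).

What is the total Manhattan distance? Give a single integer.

Answer: 13

Derivation:
Tile 4: (0,0)->(1,0) = 1
Tile 6: (0,1)->(1,2) = 2
Tile 2: (0,2)->(0,1) = 1
Tile 3: (1,0)->(0,2) = 3
Tile 5: (1,1)->(1,1) = 0
Tile 8: (2,0)->(2,1) = 1
Tile 7: (2,1)->(2,0) = 1
Tile 1: (2,2)->(0,0) = 4
Sum: 1 + 2 + 1 + 3 + 0 + 1 + 1 + 4 = 13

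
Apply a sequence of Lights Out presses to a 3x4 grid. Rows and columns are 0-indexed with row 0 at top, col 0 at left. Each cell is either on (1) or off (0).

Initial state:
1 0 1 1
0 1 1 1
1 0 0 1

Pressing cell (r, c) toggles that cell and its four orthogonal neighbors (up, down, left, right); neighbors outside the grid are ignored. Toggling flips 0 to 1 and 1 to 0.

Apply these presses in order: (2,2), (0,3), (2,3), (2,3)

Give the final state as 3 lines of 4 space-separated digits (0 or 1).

Answer: 1 0 0 0
0 1 0 0
1 1 1 0

Derivation:
After press 1 at (2,2):
1 0 1 1
0 1 0 1
1 1 1 0

After press 2 at (0,3):
1 0 0 0
0 1 0 0
1 1 1 0

After press 3 at (2,3):
1 0 0 0
0 1 0 1
1 1 0 1

After press 4 at (2,3):
1 0 0 0
0 1 0 0
1 1 1 0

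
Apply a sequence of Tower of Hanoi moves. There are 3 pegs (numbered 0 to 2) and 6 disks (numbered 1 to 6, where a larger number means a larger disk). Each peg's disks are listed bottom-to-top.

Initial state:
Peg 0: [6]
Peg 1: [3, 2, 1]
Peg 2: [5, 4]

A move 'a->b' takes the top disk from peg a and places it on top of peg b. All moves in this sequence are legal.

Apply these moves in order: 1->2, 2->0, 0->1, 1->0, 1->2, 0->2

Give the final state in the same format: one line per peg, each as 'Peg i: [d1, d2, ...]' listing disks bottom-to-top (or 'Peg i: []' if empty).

Answer: Peg 0: [6]
Peg 1: [3]
Peg 2: [5, 4, 2, 1]

Derivation:
After move 1 (1->2):
Peg 0: [6]
Peg 1: [3, 2]
Peg 2: [5, 4, 1]

After move 2 (2->0):
Peg 0: [6, 1]
Peg 1: [3, 2]
Peg 2: [5, 4]

After move 3 (0->1):
Peg 0: [6]
Peg 1: [3, 2, 1]
Peg 2: [5, 4]

After move 4 (1->0):
Peg 0: [6, 1]
Peg 1: [3, 2]
Peg 2: [5, 4]

After move 5 (1->2):
Peg 0: [6, 1]
Peg 1: [3]
Peg 2: [5, 4, 2]

After move 6 (0->2):
Peg 0: [6]
Peg 1: [3]
Peg 2: [5, 4, 2, 1]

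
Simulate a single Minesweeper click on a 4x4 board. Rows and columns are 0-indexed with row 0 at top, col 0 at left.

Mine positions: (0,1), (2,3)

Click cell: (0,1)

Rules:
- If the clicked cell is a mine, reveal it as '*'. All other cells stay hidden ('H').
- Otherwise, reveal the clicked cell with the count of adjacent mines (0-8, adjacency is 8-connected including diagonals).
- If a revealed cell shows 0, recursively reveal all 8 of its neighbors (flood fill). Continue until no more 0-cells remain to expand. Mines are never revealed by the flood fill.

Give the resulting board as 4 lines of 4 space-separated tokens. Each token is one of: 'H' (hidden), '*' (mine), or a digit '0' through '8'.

H * H H
H H H H
H H H H
H H H H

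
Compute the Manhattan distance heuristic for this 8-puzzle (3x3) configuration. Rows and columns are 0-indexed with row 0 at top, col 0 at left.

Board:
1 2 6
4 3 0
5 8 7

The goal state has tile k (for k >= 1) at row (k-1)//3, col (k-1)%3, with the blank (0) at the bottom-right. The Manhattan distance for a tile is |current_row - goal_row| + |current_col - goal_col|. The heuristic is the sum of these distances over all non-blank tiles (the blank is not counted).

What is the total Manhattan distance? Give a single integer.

Answer: 7

Derivation:
Tile 1: (0,0)->(0,0) = 0
Tile 2: (0,1)->(0,1) = 0
Tile 6: (0,2)->(1,2) = 1
Tile 4: (1,0)->(1,0) = 0
Tile 3: (1,1)->(0,2) = 2
Tile 5: (2,0)->(1,1) = 2
Tile 8: (2,1)->(2,1) = 0
Tile 7: (2,2)->(2,0) = 2
Sum: 0 + 0 + 1 + 0 + 2 + 2 + 0 + 2 = 7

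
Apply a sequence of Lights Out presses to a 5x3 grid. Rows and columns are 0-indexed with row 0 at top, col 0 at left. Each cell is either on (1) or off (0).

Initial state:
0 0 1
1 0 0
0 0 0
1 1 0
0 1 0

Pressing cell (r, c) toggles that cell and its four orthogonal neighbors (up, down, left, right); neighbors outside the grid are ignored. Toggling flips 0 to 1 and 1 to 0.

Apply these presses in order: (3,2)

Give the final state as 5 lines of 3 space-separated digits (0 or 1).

After press 1 at (3,2):
0 0 1
1 0 0
0 0 1
1 0 1
0 1 1

Answer: 0 0 1
1 0 0
0 0 1
1 0 1
0 1 1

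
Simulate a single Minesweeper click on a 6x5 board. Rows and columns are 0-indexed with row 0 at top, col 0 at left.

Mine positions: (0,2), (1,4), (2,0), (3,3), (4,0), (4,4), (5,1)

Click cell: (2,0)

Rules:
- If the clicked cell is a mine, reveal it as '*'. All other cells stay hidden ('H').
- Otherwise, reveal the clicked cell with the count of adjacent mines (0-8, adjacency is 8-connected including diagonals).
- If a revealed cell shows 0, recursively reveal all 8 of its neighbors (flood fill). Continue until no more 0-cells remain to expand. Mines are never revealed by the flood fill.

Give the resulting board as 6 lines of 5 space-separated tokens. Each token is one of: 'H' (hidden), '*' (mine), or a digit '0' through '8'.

H H H H H
H H H H H
* H H H H
H H H H H
H H H H H
H H H H H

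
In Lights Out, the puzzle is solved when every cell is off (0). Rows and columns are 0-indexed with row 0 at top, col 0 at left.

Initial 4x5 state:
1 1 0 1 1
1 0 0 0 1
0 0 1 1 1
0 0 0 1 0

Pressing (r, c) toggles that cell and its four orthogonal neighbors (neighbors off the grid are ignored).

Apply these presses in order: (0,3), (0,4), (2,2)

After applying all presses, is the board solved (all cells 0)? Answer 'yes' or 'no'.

Answer: no

Derivation:
After press 1 at (0,3):
1 1 1 0 0
1 0 0 1 1
0 0 1 1 1
0 0 0 1 0

After press 2 at (0,4):
1 1 1 1 1
1 0 0 1 0
0 0 1 1 1
0 0 0 1 0

After press 3 at (2,2):
1 1 1 1 1
1 0 1 1 0
0 1 0 0 1
0 0 1 1 0

Lights still on: 12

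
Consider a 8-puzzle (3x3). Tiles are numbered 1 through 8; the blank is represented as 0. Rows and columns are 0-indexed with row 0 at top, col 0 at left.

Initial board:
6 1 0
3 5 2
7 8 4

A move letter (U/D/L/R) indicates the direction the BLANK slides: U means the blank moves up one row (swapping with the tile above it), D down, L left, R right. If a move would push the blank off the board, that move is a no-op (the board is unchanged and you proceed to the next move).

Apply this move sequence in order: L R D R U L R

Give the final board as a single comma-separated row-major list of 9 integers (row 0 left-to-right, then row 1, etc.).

Answer: 6, 1, 0, 3, 5, 2, 7, 8, 4

Derivation:
After move 1 (L):
6 0 1
3 5 2
7 8 4

After move 2 (R):
6 1 0
3 5 2
7 8 4

After move 3 (D):
6 1 2
3 5 0
7 8 4

After move 4 (R):
6 1 2
3 5 0
7 8 4

After move 5 (U):
6 1 0
3 5 2
7 8 4

After move 6 (L):
6 0 1
3 5 2
7 8 4

After move 7 (R):
6 1 0
3 5 2
7 8 4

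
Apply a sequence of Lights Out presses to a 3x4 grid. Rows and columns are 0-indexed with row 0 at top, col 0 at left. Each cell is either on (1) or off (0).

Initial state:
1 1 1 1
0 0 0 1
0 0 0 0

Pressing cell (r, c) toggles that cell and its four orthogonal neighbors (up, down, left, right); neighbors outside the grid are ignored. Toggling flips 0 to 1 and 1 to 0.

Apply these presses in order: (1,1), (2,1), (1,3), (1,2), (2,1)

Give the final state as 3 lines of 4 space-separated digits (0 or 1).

After press 1 at (1,1):
1 0 1 1
1 1 1 1
0 1 0 0

After press 2 at (2,1):
1 0 1 1
1 0 1 1
1 0 1 0

After press 3 at (1,3):
1 0 1 0
1 0 0 0
1 0 1 1

After press 4 at (1,2):
1 0 0 0
1 1 1 1
1 0 0 1

After press 5 at (2,1):
1 0 0 0
1 0 1 1
0 1 1 1

Answer: 1 0 0 0
1 0 1 1
0 1 1 1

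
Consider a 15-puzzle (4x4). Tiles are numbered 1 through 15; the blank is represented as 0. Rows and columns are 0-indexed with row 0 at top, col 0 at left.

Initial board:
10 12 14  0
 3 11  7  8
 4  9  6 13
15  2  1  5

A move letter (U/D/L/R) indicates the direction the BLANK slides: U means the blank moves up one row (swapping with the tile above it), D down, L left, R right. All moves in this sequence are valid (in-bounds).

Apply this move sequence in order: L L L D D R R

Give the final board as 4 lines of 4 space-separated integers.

Answer:  3 10 12 14
 4 11  7  8
 9  6  0 13
15  2  1  5

Derivation:
After move 1 (L):
10 12  0 14
 3 11  7  8
 4  9  6 13
15  2  1  5

After move 2 (L):
10  0 12 14
 3 11  7  8
 4  9  6 13
15  2  1  5

After move 3 (L):
 0 10 12 14
 3 11  7  8
 4  9  6 13
15  2  1  5

After move 4 (D):
 3 10 12 14
 0 11  7  8
 4  9  6 13
15  2  1  5

After move 5 (D):
 3 10 12 14
 4 11  7  8
 0  9  6 13
15  2  1  5

After move 6 (R):
 3 10 12 14
 4 11  7  8
 9  0  6 13
15  2  1  5

After move 7 (R):
 3 10 12 14
 4 11  7  8
 9  6  0 13
15  2  1  5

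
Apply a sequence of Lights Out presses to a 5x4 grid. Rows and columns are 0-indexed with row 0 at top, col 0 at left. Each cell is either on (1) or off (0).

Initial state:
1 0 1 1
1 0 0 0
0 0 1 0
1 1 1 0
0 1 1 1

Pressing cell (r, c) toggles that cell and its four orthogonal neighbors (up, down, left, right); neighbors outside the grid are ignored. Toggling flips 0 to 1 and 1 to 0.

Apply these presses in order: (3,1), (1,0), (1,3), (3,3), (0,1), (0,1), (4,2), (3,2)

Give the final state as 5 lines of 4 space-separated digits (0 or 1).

Answer: 0 0 1 0
0 1 1 1
1 1 0 0
0 1 1 0
0 1 1 1

Derivation:
After press 1 at (3,1):
1 0 1 1
1 0 0 0
0 1 1 0
0 0 0 0
0 0 1 1

After press 2 at (1,0):
0 0 1 1
0 1 0 0
1 1 1 0
0 0 0 0
0 0 1 1

After press 3 at (1,3):
0 0 1 0
0 1 1 1
1 1 1 1
0 0 0 0
0 0 1 1

After press 4 at (3,3):
0 0 1 0
0 1 1 1
1 1 1 0
0 0 1 1
0 0 1 0

After press 5 at (0,1):
1 1 0 0
0 0 1 1
1 1 1 0
0 0 1 1
0 0 1 0

After press 6 at (0,1):
0 0 1 0
0 1 1 1
1 1 1 0
0 0 1 1
0 0 1 0

After press 7 at (4,2):
0 0 1 0
0 1 1 1
1 1 1 0
0 0 0 1
0 1 0 1

After press 8 at (3,2):
0 0 1 0
0 1 1 1
1 1 0 0
0 1 1 0
0 1 1 1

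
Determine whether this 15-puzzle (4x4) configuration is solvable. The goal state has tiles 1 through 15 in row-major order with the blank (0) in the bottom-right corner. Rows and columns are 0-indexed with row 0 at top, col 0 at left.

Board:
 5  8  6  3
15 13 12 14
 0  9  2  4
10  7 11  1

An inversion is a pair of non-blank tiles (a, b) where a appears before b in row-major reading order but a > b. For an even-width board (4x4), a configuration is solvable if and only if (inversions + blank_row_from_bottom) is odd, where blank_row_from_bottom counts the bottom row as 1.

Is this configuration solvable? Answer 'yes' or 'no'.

Answer: no

Derivation:
Inversions: 58
Blank is in row 2 (0-indexed from top), which is row 2 counting from the bottom (bottom = 1).
58 + 2 = 60, which is even, so the puzzle is not solvable.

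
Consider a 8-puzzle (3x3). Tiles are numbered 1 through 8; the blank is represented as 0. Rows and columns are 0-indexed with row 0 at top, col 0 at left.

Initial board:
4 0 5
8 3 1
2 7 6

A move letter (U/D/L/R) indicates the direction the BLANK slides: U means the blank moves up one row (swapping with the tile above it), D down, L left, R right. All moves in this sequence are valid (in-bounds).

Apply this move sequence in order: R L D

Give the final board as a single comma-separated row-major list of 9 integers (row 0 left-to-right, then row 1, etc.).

Answer: 4, 3, 5, 8, 0, 1, 2, 7, 6

Derivation:
After move 1 (R):
4 5 0
8 3 1
2 7 6

After move 2 (L):
4 0 5
8 3 1
2 7 6

After move 3 (D):
4 3 5
8 0 1
2 7 6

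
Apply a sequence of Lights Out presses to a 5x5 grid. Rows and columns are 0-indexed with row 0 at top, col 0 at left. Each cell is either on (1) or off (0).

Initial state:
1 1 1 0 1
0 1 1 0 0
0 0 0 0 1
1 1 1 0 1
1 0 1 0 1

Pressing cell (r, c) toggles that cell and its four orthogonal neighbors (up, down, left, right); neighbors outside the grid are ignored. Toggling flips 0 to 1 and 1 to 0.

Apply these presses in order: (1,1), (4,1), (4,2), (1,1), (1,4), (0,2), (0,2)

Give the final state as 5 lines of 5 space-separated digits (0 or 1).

Answer: 1 1 1 0 0
0 1 1 1 1
0 0 0 0 0
1 0 0 0 1
0 0 1 1 1

Derivation:
After press 1 at (1,1):
1 0 1 0 1
1 0 0 0 0
0 1 0 0 1
1 1 1 0 1
1 0 1 0 1

After press 2 at (4,1):
1 0 1 0 1
1 0 0 0 0
0 1 0 0 1
1 0 1 0 1
0 1 0 0 1

After press 3 at (4,2):
1 0 1 0 1
1 0 0 0 0
0 1 0 0 1
1 0 0 0 1
0 0 1 1 1

After press 4 at (1,1):
1 1 1 0 1
0 1 1 0 0
0 0 0 0 1
1 0 0 0 1
0 0 1 1 1

After press 5 at (1,4):
1 1 1 0 0
0 1 1 1 1
0 0 0 0 0
1 0 0 0 1
0 0 1 1 1

After press 6 at (0,2):
1 0 0 1 0
0 1 0 1 1
0 0 0 0 0
1 0 0 0 1
0 0 1 1 1

After press 7 at (0,2):
1 1 1 0 0
0 1 1 1 1
0 0 0 0 0
1 0 0 0 1
0 0 1 1 1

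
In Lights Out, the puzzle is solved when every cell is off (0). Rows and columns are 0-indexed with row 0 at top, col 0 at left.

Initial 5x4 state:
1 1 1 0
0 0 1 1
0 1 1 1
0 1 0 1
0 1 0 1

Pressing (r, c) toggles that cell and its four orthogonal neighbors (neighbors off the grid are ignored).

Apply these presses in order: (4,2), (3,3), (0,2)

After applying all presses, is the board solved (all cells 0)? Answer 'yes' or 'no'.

After press 1 at (4,2):
1 1 1 0
0 0 1 1
0 1 1 1
0 1 1 1
0 0 1 0

After press 2 at (3,3):
1 1 1 0
0 0 1 1
0 1 1 0
0 1 0 0
0 0 1 1

After press 3 at (0,2):
1 0 0 1
0 0 0 1
0 1 1 0
0 1 0 0
0 0 1 1

Lights still on: 8

Answer: no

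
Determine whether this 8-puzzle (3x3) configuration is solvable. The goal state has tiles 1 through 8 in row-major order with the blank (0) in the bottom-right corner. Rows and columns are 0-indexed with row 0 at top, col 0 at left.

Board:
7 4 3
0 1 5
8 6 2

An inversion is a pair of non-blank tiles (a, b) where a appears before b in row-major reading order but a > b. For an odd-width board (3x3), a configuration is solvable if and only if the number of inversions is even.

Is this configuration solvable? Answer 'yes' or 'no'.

Answer: no

Derivation:
Inversions (pairs i<j in row-major order where tile[i] > tile[j] > 0): 15
15 is odd, so the puzzle is not solvable.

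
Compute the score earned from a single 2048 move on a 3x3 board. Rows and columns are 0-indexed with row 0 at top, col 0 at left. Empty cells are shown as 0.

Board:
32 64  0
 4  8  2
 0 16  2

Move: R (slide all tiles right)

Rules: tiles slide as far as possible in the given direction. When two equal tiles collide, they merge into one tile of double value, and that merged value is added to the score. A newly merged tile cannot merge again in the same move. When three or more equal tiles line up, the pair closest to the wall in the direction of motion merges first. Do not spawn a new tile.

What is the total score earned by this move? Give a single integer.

Slide right:
row 0: [32, 64, 0] -> [0, 32, 64]  score +0 (running 0)
row 1: [4, 8, 2] -> [4, 8, 2]  score +0 (running 0)
row 2: [0, 16, 2] -> [0, 16, 2]  score +0 (running 0)
Board after move:
 0 32 64
 4  8  2
 0 16  2

Answer: 0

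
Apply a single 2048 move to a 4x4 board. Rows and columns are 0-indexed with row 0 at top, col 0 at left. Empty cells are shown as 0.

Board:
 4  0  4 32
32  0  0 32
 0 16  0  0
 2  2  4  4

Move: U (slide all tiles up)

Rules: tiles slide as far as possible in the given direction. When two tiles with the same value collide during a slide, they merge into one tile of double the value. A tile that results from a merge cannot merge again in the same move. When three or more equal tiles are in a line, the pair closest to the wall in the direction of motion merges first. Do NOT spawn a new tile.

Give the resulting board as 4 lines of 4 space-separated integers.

Slide up:
col 0: [4, 32, 0, 2] -> [4, 32, 2, 0]
col 1: [0, 0, 16, 2] -> [16, 2, 0, 0]
col 2: [4, 0, 0, 4] -> [8, 0, 0, 0]
col 3: [32, 32, 0, 4] -> [64, 4, 0, 0]

Answer:  4 16  8 64
32  2  0  4
 2  0  0  0
 0  0  0  0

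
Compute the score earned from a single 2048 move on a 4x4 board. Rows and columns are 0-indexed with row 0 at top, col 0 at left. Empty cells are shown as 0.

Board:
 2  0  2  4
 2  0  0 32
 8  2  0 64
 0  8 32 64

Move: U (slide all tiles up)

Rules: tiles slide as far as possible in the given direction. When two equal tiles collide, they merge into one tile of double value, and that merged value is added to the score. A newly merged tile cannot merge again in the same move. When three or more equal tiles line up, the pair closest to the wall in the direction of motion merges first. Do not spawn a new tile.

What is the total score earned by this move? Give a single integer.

Slide up:
col 0: [2, 2, 8, 0] -> [4, 8, 0, 0]  score +4 (running 4)
col 1: [0, 0, 2, 8] -> [2, 8, 0, 0]  score +0 (running 4)
col 2: [2, 0, 0, 32] -> [2, 32, 0, 0]  score +0 (running 4)
col 3: [4, 32, 64, 64] -> [4, 32, 128, 0]  score +128 (running 132)
Board after move:
  4   2   2   4
  8   8  32  32
  0   0   0 128
  0   0   0   0

Answer: 132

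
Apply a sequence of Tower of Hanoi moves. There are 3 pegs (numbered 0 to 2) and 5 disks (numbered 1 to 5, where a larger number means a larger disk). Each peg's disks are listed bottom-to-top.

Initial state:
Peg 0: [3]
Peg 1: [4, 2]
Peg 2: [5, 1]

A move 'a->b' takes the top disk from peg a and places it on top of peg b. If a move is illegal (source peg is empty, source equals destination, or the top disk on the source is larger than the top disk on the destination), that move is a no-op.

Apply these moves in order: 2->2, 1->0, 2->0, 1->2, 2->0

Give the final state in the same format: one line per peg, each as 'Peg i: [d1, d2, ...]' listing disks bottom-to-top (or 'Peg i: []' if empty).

Answer: Peg 0: [3, 2, 1]
Peg 1: []
Peg 2: [5, 4]

Derivation:
After move 1 (2->2):
Peg 0: [3]
Peg 1: [4, 2]
Peg 2: [5, 1]

After move 2 (1->0):
Peg 0: [3, 2]
Peg 1: [4]
Peg 2: [5, 1]

After move 3 (2->0):
Peg 0: [3, 2, 1]
Peg 1: [4]
Peg 2: [5]

After move 4 (1->2):
Peg 0: [3, 2, 1]
Peg 1: []
Peg 2: [5, 4]

After move 5 (2->0):
Peg 0: [3, 2, 1]
Peg 1: []
Peg 2: [5, 4]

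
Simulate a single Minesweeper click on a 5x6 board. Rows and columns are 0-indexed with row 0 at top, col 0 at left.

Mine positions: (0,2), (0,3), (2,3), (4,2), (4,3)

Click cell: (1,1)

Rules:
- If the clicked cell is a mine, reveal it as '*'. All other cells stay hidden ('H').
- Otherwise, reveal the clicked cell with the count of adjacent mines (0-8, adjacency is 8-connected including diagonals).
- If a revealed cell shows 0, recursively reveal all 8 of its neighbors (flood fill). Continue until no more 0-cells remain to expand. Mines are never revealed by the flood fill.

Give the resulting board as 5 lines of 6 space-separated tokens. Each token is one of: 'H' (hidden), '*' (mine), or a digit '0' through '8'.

H H H H H H
H 1 H H H H
H H H H H H
H H H H H H
H H H H H H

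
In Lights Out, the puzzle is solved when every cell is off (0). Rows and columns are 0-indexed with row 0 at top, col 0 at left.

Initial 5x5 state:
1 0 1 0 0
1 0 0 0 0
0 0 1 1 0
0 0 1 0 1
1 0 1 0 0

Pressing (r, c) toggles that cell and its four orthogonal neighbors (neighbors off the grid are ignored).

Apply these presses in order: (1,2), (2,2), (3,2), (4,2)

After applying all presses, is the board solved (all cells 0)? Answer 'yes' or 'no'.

After press 1 at (1,2):
1 0 0 0 0
1 1 1 1 0
0 0 0 1 0
0 0 1 0 1
1 0 1 0 0

After press 2 at (2,2):
1 0 0 0 0
1 1 0 1 0
0 1 1 0 0
0 0 0 0 1
1 0 1 0 0

After press 3 at (3,2):
1 0 0 0 0
1 1 0 1 0
0 1 0 0 0
0 1 1 1 1
1 0 0 0 0

After press 4 at (4,2):
1 0 0 0 0
1 1 0 1 0
0 1 0 0 0
0 1 0 1 1
1 1 1 1 0

Lights still on: 12

Answer: no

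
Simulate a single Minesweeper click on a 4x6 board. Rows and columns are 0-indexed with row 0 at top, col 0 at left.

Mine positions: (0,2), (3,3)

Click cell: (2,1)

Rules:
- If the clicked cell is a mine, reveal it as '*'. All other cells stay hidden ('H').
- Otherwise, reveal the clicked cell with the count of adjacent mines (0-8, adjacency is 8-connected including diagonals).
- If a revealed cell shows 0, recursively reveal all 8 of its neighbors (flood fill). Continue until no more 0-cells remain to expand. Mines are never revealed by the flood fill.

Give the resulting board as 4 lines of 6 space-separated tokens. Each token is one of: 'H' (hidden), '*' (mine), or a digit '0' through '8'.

0 1 H H H H
0 1 1 H H H
0 0 1 H H H
0 0 1 H H H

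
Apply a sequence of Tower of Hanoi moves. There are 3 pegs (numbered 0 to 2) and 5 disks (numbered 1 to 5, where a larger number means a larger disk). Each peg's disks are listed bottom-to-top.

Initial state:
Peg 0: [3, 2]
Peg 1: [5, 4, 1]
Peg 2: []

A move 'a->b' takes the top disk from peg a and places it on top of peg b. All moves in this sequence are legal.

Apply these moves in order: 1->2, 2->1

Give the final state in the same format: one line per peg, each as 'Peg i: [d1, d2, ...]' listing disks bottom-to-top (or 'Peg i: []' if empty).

Answer: Peg 0: [3, 2]
Peg 1: [5, 4, 1]
Peg 2: []

Derivation:
After move 1 (1->2):
Peg 0: [3, 2]
Peg 1: [5, 4]
Peg 2: [1]

After move 2 (2->1):
Peg 0: [3, 2]
Peg 1: [5, 4, 1]
Peg 2: []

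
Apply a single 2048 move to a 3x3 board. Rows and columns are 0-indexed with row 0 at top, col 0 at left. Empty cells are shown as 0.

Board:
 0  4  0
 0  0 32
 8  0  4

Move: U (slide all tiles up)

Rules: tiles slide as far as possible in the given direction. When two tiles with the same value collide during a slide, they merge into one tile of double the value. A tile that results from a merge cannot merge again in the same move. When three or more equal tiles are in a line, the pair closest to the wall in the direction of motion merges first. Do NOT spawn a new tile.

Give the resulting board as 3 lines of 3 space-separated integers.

Answer:  8  4 32
 0  0  4
 0  0  0

Derivation:
Slide up:
col 0: [0, 0, 8] -> [8, 0, 0]
col 1: [4, 0, 0] -> [4, 0, 0]
col 2: [0, 32, 4] -> [32, 4, 0]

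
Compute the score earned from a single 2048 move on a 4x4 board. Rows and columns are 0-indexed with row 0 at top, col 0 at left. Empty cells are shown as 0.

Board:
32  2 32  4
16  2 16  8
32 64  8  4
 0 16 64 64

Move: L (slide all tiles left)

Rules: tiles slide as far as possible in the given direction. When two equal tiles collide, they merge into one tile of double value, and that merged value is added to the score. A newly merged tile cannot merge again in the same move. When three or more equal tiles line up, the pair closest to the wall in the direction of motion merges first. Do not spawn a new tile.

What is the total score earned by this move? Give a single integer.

Answer: 128

Derivation:
Slide left:
row 0: [32, 2, 32, 4] -> [32, 2, 32, 4]  score +0 (running 0)
row 1: [16, 2, 16, 8] -> [16, 2, 16, 8]  score +0 (running 0)
row 2: [32, 64, 8, 4] -> [32, 64, 8, 4]  score +0 (running 0)
row 3: [0, 16, 64, 64] -> [16, 128, 0, 0]  score +128 (running 128)
Board after move:
 32   2  32   4
 16   2  16   8
 32  64   8   4
 16 128   0   0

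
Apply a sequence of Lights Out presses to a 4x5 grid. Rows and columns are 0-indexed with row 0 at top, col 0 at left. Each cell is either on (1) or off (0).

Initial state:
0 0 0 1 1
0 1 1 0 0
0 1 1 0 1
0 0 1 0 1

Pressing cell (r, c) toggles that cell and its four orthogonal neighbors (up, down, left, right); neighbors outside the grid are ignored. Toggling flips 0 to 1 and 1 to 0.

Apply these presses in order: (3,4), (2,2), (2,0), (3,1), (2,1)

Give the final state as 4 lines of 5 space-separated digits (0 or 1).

After press 1 at (3,4):
0 0 0 1 1
0 1 1 0 0
0 1 1 0 0
0 0 1 1 0

After press 2 at (2,2):
0 0 0 1 1
0 1 0 0 0
0 0 0 1 0
0 0 0 1 0

After press 3 at (2,0):
0 0 0 1 1
1 1 0 0 0
1 1 0 1 0
1 0 0 1 0

After press 4 at (3,1):
0 0 0 1 1
1 1 0 0 0
1 0 0 1 0
0 1 1 1 0

After press 5 at (2,1):
0 0 0 1 1
1 0 0 0 0
0 1 1 1 0
0 0 1 1 0

Answer: 0 0 0 1 1
1 0 0 0 0
0 1 1 1 0
0 0 1 1 0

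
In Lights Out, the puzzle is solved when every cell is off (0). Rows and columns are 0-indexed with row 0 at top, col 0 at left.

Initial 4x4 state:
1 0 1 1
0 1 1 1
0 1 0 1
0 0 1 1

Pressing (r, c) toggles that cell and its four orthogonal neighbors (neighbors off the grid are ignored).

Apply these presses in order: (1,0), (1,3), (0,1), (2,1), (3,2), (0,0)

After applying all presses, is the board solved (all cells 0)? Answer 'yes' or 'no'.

After press 1 at (1,0):
0 0 1 1
1 0 1 1
1 1 0 1
0 0 1 1

After press 2 at (1,3):
0 0 1 0
1 0 0 0
1 1 0 0
0 0 1 1

After press 3 at (0,1):
1 1 0 0
1 1 0 0
1 1 0 0
0 0 1 1

After press 4 at (2,1):
1 1 0 0
1 0 0 0
0 0 1 0
0 1 1 1

After press 5 at (3,2):
1 1 0 0
1 0 0 0
0 0 0 0
0 0 0 0

After press 6 at (0,0):
0 0 0 0
0 0 0 0
0 0 0 0
0 0 0 0

Lights still on: 0

Answer: yes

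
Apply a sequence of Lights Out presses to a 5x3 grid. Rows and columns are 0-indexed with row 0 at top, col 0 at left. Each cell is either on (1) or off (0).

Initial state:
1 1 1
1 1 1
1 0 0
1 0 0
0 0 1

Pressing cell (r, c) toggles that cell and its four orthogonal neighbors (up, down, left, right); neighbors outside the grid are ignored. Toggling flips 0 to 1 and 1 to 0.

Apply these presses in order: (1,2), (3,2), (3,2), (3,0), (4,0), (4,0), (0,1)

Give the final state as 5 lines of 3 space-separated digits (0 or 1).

After press 1 at (1,2):
1 1 0
1 0 0
1 0 1
1 0 0
0 0 1

After press 2 at (3,2):
1 1 0
1 0 0
1 0 0
1 1 1
0 0 0

After press 3 at (3,2):
1 1 0
1 0 0
1 0 1
1 0 0
0 0 1

After press 4 at (3,0):
1 1 0
1 0 0
0 0 1
0 1 0
1 0 1

After press 5 at (4,0):
1 1 0
1 0 0
0 0 1
1 1 0
0 1 1

After press 6 at (4,0):
1 1 0
1 0 0
0 0 1
0 1 0
1 0 1

After press 7 at (0,1):
0 0 1
1 1 0
0 0 1
0 1 0
1 0 1

Answer: 0 0 1
1 1 0
0 0 1
0 1 0
1 0 1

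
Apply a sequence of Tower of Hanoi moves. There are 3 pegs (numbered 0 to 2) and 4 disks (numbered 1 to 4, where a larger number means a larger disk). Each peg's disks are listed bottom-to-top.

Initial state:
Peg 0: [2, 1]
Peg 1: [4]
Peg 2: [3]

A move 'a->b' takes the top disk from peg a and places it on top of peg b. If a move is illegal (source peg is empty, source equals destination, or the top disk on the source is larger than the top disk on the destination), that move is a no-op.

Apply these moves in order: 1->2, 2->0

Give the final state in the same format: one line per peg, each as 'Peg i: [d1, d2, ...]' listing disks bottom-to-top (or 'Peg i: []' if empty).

After move 1 (1->2):
Peg 0: [2, 1]
Peg 1: [4]
Peg 2: [3]

After move 2 (2->0):
Peg 0: [2, 1]
Peg 1: [4]
Peg 2: [3]

Answer: Peg 0: [2, 1]
Peg 1: [4]
Peg 2: [3]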